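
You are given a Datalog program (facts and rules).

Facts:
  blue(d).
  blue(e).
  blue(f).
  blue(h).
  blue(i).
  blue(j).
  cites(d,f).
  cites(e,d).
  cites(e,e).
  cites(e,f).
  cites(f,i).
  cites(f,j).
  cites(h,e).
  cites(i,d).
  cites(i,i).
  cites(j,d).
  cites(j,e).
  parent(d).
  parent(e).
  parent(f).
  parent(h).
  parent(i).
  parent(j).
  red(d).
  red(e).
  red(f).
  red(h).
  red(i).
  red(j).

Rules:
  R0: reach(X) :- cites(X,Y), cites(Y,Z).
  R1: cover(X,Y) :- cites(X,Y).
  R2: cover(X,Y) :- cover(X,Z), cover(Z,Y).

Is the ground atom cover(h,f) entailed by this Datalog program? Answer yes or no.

round 1: derive cover(d,f) via R1 from cites(d,f)
round 1: derive cover(e,d) via R1 from cites(e,d)
round 1: derive cover(e,e) via R1 from cites(e,e)
round 1: derive cover(e,f) via R1 from cites(e,f)
round 1: derive cover(f,i) via R1 from cites(f,i)
round 1: derive cover(f,j) via R1 from cites(f,j)
round 1: derive cover(h,e) via R1 from cites(h,e)
round 1: derive cover(i,d) via R1 from cites(i,d)
round 1: derive cover(i,i) via R1 from cites(i,i)
round 1: derive cover(j,d) via R1 from cites(j,d)
round 1: derive cover(j,e) via R1 from cites(j,e)
round 2: derive cover(d,i) via R2 from cover(d,f), cover(f,i)
round 2: derive cover(d,j) via R2 from cover(d,f), cover(f,j)
round 2: derive cover(e,i) via R2 from cover(e,f), cover(f,i)
round 2: derive cover(e,j) via R2 from cover(e,f), cover(f,j)
round 2: derive cover(f,d) via R2 from cover(f,i), cover(i,d)
round 2: derive cover(f,e) via R2 from cover(f,j), cover(j,e)
round 2: derive cover(h,d) via R2 from cover(h,e), cover(e,d)
round 2: derive cover(h,f) via R2 from cover(h,e), cover(e,f)
round 2: derive cover(i,f) via R2 from cover(i,d), cover(d,f)
round 2: derive cover(j,f) via R2 from cover(j,d), cover(d,f)
round 3: derive cover(d,d) via R2 from cover(d,f), cover(f,d)
round 3: derive cover(d,e) via R2 from cover(d,f), cover(f,e)
round 3: derive cover(f,f) via R2 from cover(f,d), cover(d,f)
round 3: derive cover(h,i) via R2 from cover(h,d), cover(d,i)
round 3: derive cover(h,j) via R2 from cover(h,d), cover(d,j)
round 3: derive cover(i,e) via R2 from cover(i,f), cover(f,e)
round 3: derive cover(i,j) via R2 from cover(i,d), cover(d,j)
round 3: derive cover(j,i) via R2 from cover(j,d), cover(d,i)
round 3: derive cover(j,j) via R2 from cover(j,d), cover(d,j)

yes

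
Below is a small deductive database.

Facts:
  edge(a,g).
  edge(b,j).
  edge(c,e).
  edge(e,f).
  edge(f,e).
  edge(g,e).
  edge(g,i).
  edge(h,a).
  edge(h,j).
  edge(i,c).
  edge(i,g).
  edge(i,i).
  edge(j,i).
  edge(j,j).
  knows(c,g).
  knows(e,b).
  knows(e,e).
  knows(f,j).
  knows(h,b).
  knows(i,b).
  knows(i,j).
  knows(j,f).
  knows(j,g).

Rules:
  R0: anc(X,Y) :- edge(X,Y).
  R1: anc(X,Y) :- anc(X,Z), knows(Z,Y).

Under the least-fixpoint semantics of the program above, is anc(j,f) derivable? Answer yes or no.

yes

round 1: derive anc(a,g) via R0 from edge(a,g)
round 1: derive anc(b,j) via R0 from edge(b,j)
round 1: derive anc(c,e) via R0 from edge(c,e)
round 1: derive anc(e,f) via R0 from edge(e,f)
round 1: derive anc(f,e) via R0 from edge(f,e)
round 1: derive anc(g,e) via R0 from edge(g,e)
round 1: derive anc(g,i) via R0 from edge(g,i)
round 1: derive anc(h,a) via R0 from edge(h,a)
round 1: derive anc(h,j) via R0 from edge(h,j)
round 1: derive anc(i,c) via R0 from edge(i,c)
round 1: derive anc(i,g) via R0 from edge(i,g)
round 1: derive anc(i,i) via R0 from edge(i,i)
round 1: derive anc(j,i) via R0 from edge(j,i)
round 1: derive anc(j,j) via R0 from edge(j,j)
round 2: derive anc(b,f) via R1 from anc(b,j), knows(j,f)
round 2: derive anc(b,g) via R1 from anc(b,j), knows(j,g)
round 2: derive anc(c,b) via R1 from anc(c,e), knows(e,b)
round 2: derive anc(e,j) via R1 from anc(e,f), knows(f,j)
round 2: derive anc(f,b) via R1 from anc(f,e), knows(e,b)
round 2: derive anc(g,b) via R1 from anc(g,e), knows(e,b)
round 2: derive anc(g,j) via R1 from anc(g,i), knows(i,j)
round 2: derive anc(h,f) via R1 from anc(h,j), knows(j,f)
round 2: derive anc(h,g) via R1 from anc(h,j), knows(j,g)
round 2: derive anc(i,b) via R1 from anc(i,i), knows(i,b)
round 2: derive anc(i,j) via R1 from anc(i,i), knows(i,j)
round 2: derive anc(j,b) via R1 from anc(j,i), knows(i,b)
round 2: derive anc(j,f) via R1 from anc(j,j), knows(j,f)
round 2: derive anc(j,g) via R1 from anc(j,j), knows(j,g)
round 3: derive anc(e,g) via R1 from anc(e,j), knows(j,g)
round 3: derive anc(g,f) via R1 from anc(g,j), knows(j,f)
round 3: derive anc(g,g) via R1 from anc(g,j), knows(j,g)
round 3: derive anc(i,f) via R1 from anc(i,j), knows(j,f)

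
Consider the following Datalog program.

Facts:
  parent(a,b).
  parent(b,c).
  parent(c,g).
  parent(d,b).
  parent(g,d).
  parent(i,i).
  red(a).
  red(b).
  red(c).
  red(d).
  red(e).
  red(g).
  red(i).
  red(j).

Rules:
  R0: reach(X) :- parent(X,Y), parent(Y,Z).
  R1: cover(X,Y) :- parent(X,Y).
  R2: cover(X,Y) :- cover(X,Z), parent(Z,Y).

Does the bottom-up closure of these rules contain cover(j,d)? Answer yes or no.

no

round 1: derive cover(a,b) via R1 from parent(a,b)
round 1: derive cover(b,c) via R1 from parent(b,c)
round 1: derive cover(c,g) via R1 from parent(c,g)
round 1: derive cover(d,b) via R1 from parent(d,b)
round 1: derive cover(g,d) via R1 from parent(g,d)
round 1: derive cover(i,i) via R1 from parent(i,i)
round 2: derive cover(a,c) via R2 from cover(a,b), parent(b,c)
round 2: derive cover(b,g) via R2 from cover(b,c), parent(c,g)
round 2: derive cover(c,d) via R2 from cover(c,g), parent(g,d)
round 2: derive cover(d,c) via R2 from cover(d,b), parent(b,c)
round 2: derive cover(g,b) via R2 from cover(g,d), parent(d,b)
round 3: derive cover(a,g) via R2 from cover(a,c), parent(c,g)
round 3: derive cover(b,d) via R2 from cover(b,g), parent(g,d)
round 3: derive cover(c,b) via R2 from cover(c,d), parent(d,b)
round 3: derive cover(d,g) via R2 from cover(d,c), parent(c,g)
round 3: derive cover(g,c) via R2 from cover(g,b), parent(b,c)
round 4: derive cover(a,d) via R2 from cover(a,g), parent(g,d)
round 4: derive cover(b,b) via R2 from cover(b,d), parent(d,b)
round 4: derive cover(c,c) via R2 from cover(c,b), parent(b,c)
round 4: derive cover(d,d) via R2 from cover(d,g), parent(g,d)
round 4: derive cover(g,g) via R2 from cover(g,c), parent(c,g)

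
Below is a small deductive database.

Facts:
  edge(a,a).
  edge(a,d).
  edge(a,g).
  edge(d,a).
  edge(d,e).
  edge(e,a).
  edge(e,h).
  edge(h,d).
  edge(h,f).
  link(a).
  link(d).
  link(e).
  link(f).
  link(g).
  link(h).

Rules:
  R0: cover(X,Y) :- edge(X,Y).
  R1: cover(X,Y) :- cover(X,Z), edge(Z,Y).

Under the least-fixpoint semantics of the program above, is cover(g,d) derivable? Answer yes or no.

round 1: derive cover(a,a) via R0 from edge(a,a)
round 1: derive cover(a,d) via R0 from edge(a,d)
round 1: derive cover(a,g) via R0 from edge(a,g)
round 1: derive cover(d,a) via R0 from edge(d,a)
round 1: derive cover(d,e) via R0 from edge(d,e)
round 1: derive cover(e,a) via R0 from edge(e,a)
round 1: derive cover(e,h) via R0 from edge(e,h)
round 1: derive cover(h,d) via R0 from edge(h,d)
round 1: derive cover(h,f) via R0 from edge(h,f)
round 2: derive cover(a,e) via R1 from cover(a,d), edge(d,e)
round 2: derive cover(d,d) via R1 from cover(d,a), edge(a,d)
round 2: derive cover(d,g) via R1 from cover(d,a), edge(a,g)
round 2: derive cover(d,h) via R1 from cover(d,e), edge(e,h)
round 2: derive cover(e,d) via R1 from cover(e,a), edge(a,d)
round 2: derive cover(e,f) via R1 from cover(e,h), edge(h,f)
round 2: derive cover(e,g) via R1 from cover(e,a), edge(a,g)
round 2: derive cover(h,a) via R1 from cover(h,d), edge(d,a)
round 2: derive cover(h,e) via R1 from cover(h,d), edge(d,e)
round 3: derive cover(a,h) via R1 from cover(a,e), edge(e,h)
round 3: derive cover(d,f) via R1 from cover(d,h), edge(h,f)
round 3: derive cover(e,e) via R1 from cover(e,d), edge(d,e)
round 3: derive cover(h,g) via R1 from cover(h,a), edge(a,g)
round 3: derive cover(h,h) via R1 from cover(h,e), edge(e,h)
round 4: derive cover(a,f) via R1 from cover(a,h), edge(h,f)

no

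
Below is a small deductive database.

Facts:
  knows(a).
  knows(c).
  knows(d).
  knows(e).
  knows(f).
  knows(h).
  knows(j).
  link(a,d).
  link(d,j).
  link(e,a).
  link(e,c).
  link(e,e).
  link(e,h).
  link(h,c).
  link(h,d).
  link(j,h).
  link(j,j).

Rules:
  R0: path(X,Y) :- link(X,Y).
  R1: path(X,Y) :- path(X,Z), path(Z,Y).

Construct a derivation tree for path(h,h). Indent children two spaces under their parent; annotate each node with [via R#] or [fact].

round 1: derive path(a,d) via R0 from link(a,d)
round 1: derive path(d,j) via R0 from link(d,j)
round 1: derive path(e,a) via R0 from link(e,a)
round 1: derive path(e,c) via R0 from link(e,c)
round 1: derive path(e,e) via R0 from link(e,e)
round 1: derive path(e,h) via R0 from link(e,h)
round 1: derive path(h,c) via R0 from link(h,c)
round 1: derive path(h,d) via R0 from link(h,d)
round 1: derive path(j,h) via R0 from link(j,h)
round 1: derive path(j,j) via R0 from link(j,j)
round 2: derive path(a,j) via R1 from path(a,d), path(d,j)
round 2: derive path(d,h) via R1 from path(d,j), path(j,h)
round 2: derive path(e,d) via R1 from path(e,a), path(a,d)
round 2: derive path(h,j) via R1 from path(h,d), path(d,j)
round 2: derive path(j,c) via R1 from path(j,h), path(h,c)
round 2: derive path(j,d) via R1 from path(j,h), path(h,d)
round 3: derive path(a,c) via R1 from path(a,j), path(j,c)
round 3: derive path(a,h) via R1 from path(a,d), path(d,h)
round 3: derive path(d,c) via R1 from path(d,h), path(h,c)
round 3: derive path(d,d) via R1 from path(d,h), path(h,d)
round 3: derive path(e,j) via R1 from path(e,a), path(a,j)
round 3: derive path(h,h) via R1 from path(h,d), path(d,h)

path(h,h)  [via R1]
  path(h,d)  [via R0]
    link(h,d)  [fact]
  path(d,h)  [via R1]
    path(d,j)  [via R0]
      link(d,j)  [fact]
    path(j,h)  [via R0]
      link(j,h)  [fact]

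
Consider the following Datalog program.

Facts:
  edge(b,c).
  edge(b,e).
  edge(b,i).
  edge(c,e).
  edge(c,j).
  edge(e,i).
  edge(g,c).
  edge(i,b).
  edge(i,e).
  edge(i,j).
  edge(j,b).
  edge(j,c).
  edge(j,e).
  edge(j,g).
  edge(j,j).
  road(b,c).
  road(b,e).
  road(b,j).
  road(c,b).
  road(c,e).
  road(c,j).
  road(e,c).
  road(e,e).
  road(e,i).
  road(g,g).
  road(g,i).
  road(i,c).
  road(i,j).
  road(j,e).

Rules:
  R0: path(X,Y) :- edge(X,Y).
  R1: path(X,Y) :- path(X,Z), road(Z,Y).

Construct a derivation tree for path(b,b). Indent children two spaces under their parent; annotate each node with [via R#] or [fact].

round 1: derive path(b,c) via R0 from edge(b,c)
round 1: derive path(b,e) via R0 from edge(b,e)
round 1: derive path(b,i) via R0 from edge(b,i)
round 1: derive path(c,e) via R0 from edge(c,e)
round 1: derive path(c,j) via R0 from edge(c,j)
round 1: derive path(e,i) via R0 from edge(e,i)
round 1: derive path(g,c) via R0 from edge(g,c)
round 1: derive path(i,b) via R0 from edge(i,b)
round 1: derive path(i,e) via R0 from edge(i,e)
round 1: derive path(i,j) via R0 from edge(i,j)
round 1: derive path(j,b) via R0 from edge(j,b)
round 1: derive path(j,c) via R0 from edge(j,c)
round 1: derive path(j,e) via R0 from edge(j,e)
round 1: derive path(j,g) via R0 from edge(j,g)
round 1: derive path(j,j) via R0 from edge(j,j)
round 2: derive path(b,b) via R1 from path(b,c), road(c,b)
round 2: derive path(b,j) via R1 from path(b,c), road(c,j)
round 2: derive path(c,c) via R1 from path(c,e), road(e,c)
round 2: derive path(c,i) via R1 from path(c,e), road(e,i)
round 2: derive path(e,c) via R1 from path(e,i), road(i,c)
round 2: derive path(e,j) via R1 from path(e,i), road(i,j)
round 2: derive path(g,b) via R1 from path(g,c), road(c,b)
round 2: derive path(g,e) via R1 from path(g,c), road(c,e)
round 2: derive path(g,j) via R1 from path(g,c), road(c,j)
round 2: derive path(i,c) via R1 from path(i,b), road(b,c)
round 2: derive path(i,i) via R1 from path(i,e), road(e,i)
round 2: derive path(j,i) via R1 from path(j,e), road(e,i)
round 3: derive path(c,b) via R1 from path(c,c), road(c,b)
round 3: derive path(e,b) via R1 from path(e,c), road(c,b)
round 3: derive path(e,e) via R1 from path(e,c), road(c,e)
round 3: derive path(g,i) via R1 from path(g,e), road(e,i)

path(b,b)  [via R1]
  path(b,c)  [via R0]
    edge(b,c)  [fact]
  road(c,b)  [fact]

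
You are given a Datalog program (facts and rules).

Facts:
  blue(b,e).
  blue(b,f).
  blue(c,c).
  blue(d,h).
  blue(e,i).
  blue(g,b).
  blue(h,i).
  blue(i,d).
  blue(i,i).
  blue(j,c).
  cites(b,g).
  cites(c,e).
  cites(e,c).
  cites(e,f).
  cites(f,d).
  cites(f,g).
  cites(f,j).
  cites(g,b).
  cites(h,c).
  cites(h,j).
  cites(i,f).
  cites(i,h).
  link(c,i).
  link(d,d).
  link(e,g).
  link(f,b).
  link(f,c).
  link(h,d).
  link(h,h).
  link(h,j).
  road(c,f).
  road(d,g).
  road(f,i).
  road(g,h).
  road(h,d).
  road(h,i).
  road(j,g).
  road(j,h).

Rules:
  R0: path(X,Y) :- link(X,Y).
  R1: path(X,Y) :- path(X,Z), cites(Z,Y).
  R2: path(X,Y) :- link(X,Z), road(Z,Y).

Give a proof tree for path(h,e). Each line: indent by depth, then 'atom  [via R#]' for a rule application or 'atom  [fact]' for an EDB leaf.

round 1: derive path(c,i) via R0 from link(c,i)
round 1: derive path(d,d) via R0 from link(d,d)
round 1: derive path(e,g) via R0 from link(e,g)
round 1: derive path(f,b) via R0 from link(f,b)
round 1: derive path(f,c) via R0 from link(f,c)
round 1: derive path(h,d) via R0 from link(h,d)
round 1: derive path(h,h) via R0 from link(h,h)
round 1: derive path(h,j) via R0 from link(h,j)
round 1: derive path(d,g) via R2 from link(d,d), road(d,g)
round 1: derive path(e,h) via R2 from link(e,g), road(g,h)
round 1: derive path(f,f) via R2 from link(f,c), road(c,f)
round 1: derive path(h,g) via R2 from link(h,d), road(d,g)
round 1: derive path(h,i) via R2 from link(h,h), road(h,i)
round 2: derive path(c,f) via R1 from path(c,i), cites(i,f)
round 2: derive path(c,h) via R1 from path(c,i), cites(i,h)
round 2: derive path(d,b) via R1 from path(d,g), cites(g,b)
round 2: derive path(e,b) via R1 from path(e,g), cites(g,b)
round 2: derive path(e,c) via R1 from path(e,h), cites(h,c)
round 2: derive path(e,j) via R1 from path(e,h), cites(h,j)
round 2: derive path(f,d) via R1 from path(f,f), cites(f,d)
round 2: derive path(f,e) via R1 from path(f,c), cites(c,e)
round 2: derive path(f,g) via R1 from path(f,b), cites(b,g)
round 2: derive path(f,j) via R1 from path(f,f), cites(f,j)
round 2: derive path(h,b) via R1 from path(h,g), cites(g,b)
round 2: derive path(h,c) via R1 from path(h,h), cites(h,c)
round 2: derive path(h,f) via R1 from path(h,i), cites(i,f)
round 3: derive path(c,c) via R1 from path(c,h), cites(h,c)
round 3: derive path(c,d) via R1 from path(c,f), cites(f,d)
round 3: derive path(c,g) via R1 from path(c,f), cites(f,g)
round 3: derive path(c,j) via R1 from path(c,f), cites(f,j)
round 3: derive path(e,e) via R1 from path(e,c), cites(c,e)
round 3: derive path(h,e) via R1 from path(h,c), cites(c,e)
round 4: derive path(c,b) via R1 from path(c,g), cites(g,b)
round 4: derive path(c,e) via R1 from path(c,c), cites(c,e)
round 4: derive path(e,f) via R1 from path(e,e), cites(e,f)
round 5: derive path(e,d) via R1 from path(e,f), cites(f,d)

path(h,e)  [via R1]
  path(h,c)  [via R1]
    path(h,h)  [via R0]
      link(h,h)  [fact]
    cites(h,c)  [fact]
  cites(c,e)  [fact]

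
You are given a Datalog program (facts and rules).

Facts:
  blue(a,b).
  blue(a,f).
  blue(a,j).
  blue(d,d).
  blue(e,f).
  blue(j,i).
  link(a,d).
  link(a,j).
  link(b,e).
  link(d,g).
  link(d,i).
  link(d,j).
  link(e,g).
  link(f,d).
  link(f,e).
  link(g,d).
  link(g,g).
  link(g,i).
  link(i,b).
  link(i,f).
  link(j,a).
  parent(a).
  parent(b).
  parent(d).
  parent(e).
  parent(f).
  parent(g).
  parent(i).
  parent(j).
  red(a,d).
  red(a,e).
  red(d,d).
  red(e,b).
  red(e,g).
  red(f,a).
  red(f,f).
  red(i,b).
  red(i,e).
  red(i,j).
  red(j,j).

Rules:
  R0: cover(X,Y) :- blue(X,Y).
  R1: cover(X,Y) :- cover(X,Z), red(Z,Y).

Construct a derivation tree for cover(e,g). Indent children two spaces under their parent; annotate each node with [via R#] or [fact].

round 1: derive cover(a,b) via R0 from blue(a,b)
round 1: derive cover(a,f) via R0 from blue(a,f)
round 1: derive cover(a,j) via R0 from blue(a,j)
round 1: derive cover(d,d) via R0 from blue(d,d)
round 1: derive cover(e,f) via R0 from blue(e,f)
round 1: derive cover(j,i) via R0 from blue(j,i)
round 2: derive cover(a,a) via R1 from cover(a,f), red(f,a)
round 2: derive cover(e,a) via R1 from cover(e,f), red(f,a)
round 2: derive cover(j,b) via R1 from cover(j,i), red(i,b)
round 2: derive cover(j,e) via R1 from cover(j,i), red(i,e)
round 2: derive cover(j,j) via R1 from cover(j,i), red(i,j)
round 3: derive cover(a,d) via R1 from cover(a,a), red(a,d)
round 3: derive cover(a,e) via R1 from cover(a,a), red(a,e)
round 3: derive cover(e,d) via R1 from cover(e,a), red(a,d)
round 3: derive cover(e,e) via R1 from cover(e,a), red(a,e)
round 3: derive cover(j,g) via R1 from cover(j,e), red(e,g)
round 4: derive cover(a,g) via R1 from cover(a,e), red(e,g)
round 4: derive cover(e,b) via R1 from cover(e,e), red(e,b)
round 4: derive cover(e,g) via R1 from cover(e,e), red(e,g)

cover(e,g)  [via R1]
  cover(e,e)  [via R1]
    cover(e,a)  [via R1]
      cover(e,f)  [via R0]
        blue(e,f)  [fact]
      red(f,a)  [fact]
    red(a,e)  [fact]
  red(e,g)  [fact]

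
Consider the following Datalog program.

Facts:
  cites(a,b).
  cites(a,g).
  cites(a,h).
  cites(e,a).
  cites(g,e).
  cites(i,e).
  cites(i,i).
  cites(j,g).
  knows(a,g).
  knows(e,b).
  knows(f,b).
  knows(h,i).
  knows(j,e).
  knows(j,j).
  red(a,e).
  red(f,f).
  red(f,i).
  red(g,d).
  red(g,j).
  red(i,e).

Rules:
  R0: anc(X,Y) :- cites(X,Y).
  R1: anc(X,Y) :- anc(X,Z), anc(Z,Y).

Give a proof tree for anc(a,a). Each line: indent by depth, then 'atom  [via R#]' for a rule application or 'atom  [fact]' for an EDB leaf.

round 1: derive anc(a,b) via R0 from cites(a,b)
round 1: derive anc(a,g) via R0 from cites(a,g)
round 1: derive anc(a,h) via R0 from cites(a,h)
round 1: derive anc(e,a) via R0 from cites(e,a)
round 1: derive anc(g,e) via R0 from cites(g,e)
round 1: derive anc(i,e) via R0 from cites(i,e)
round 1: derive anc(i,i) via R0 from cites(i,i)
round 1: derive anc(j,g) via R0 from cites(j,g)
round 2: derive anc(a,e) via R1 from anc(a,g), anc(g,e)
round 2: derive anc(e,b) via R1 from anc(e,a), anc(a,b)
round 2: derive anc(e,g) via R1 from anc(e,a), anc(a,g)
round 2: derive anc(e,h) via R1 from anc(e,a), anc(a,h)
round 2: derive anc(g,a) via R1 from anc(g,e), anc(e,a)
round 2: derive anc(i,a) via R1 from anc(i,e), anc(e,a)
round 2: derive anc(j,e) via R1 from anc(j,g), anc(g,e)
round 3: derive anc(a,a) via R1 from anc(a,e), anc(e,a)
round 3: derive anc(e,e) via R1 from anc(e,a), anc(a,e)
round 3: derive anc(g,b) via R1 from anc(g,a), anc(a,b)
round 3: derive anc(g,g) via R1 from anc(g,a), anc(a,g)
round 3: derive anc(g,h) via R1 from anc(g,a), anc(a,h)
round 3: derive anc(i,b) via R1 from anc(i,a), anc(a,b)
round 3: derive anc(i,g) via R1 from anc(i,a), anc(a,g)
round 3: derive anc(i,h) via R1 from anc(i,a), anc(a,h)
round 3: derive anc(j,a) via R1 from anc(j,e), anc(e,a)
round 3: derive anc(j,b) via R1 from anc(j,e), anc(e,b)
round 3: derive anc(j,h) via R1 from anc(j,e), anc(e,h)

anc(a,a)  [via R1]
  anc(a,e)  [via R1]
    anc(a,g)  [via R0]
      cites(a,g)  [fact]
    anc(g,e)  [via R0]
      cites(g,e)  [fact]
  anc(e,a)  [via R0]
    cites(e,a)  [fact]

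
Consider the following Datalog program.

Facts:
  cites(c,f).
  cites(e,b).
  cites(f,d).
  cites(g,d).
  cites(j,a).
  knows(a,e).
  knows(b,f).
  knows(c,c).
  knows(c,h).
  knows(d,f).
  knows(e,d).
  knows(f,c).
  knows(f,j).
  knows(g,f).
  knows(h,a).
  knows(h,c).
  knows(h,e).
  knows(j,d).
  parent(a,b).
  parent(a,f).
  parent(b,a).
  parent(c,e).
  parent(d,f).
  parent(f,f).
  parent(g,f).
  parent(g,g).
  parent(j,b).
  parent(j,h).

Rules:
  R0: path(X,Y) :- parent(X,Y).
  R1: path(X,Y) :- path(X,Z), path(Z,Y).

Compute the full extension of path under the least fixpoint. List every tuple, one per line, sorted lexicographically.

path(a,a)
path(a,b)
path(a,f)
path(b,a)
path(b,b)
path(b,f)
path(c,e)
path(d,f)
path(f,f)
path(g,f)
path(g,g)
path(j,a)
path(j,b)
path(j,f)
path(j,h)

round 1: derive path(a,b) via R0 from parent(a,b)
round 1: derive path(a,f) via R0 from parent(a,f)
round 1: derive path(b,a) via R0 from parent(b,a)
round 1: derive path(c,e) via R0 from parent(c,e)
round 1: derive path(d,f) via R0 from parent(d,f)
round 1: derive path(f,f) via R0 from parent(f,f)
round 1: derive path(g,f) via R0 from parent(g,f)
round 1: derive path(g,g) via R0 from parent(g,g)
round 1: derive path(j,b) via R0 from parent(j,b)
round 1: derive path(j,h) via R0 from parent(j,h)
round 2: derive path(a,a) via R1 from path(a,b), path(b,a)
round 2: derive path(b,b) via R1 from path(b,a), path(a,b)
round 2: derive path(b,f) via R1 from path(b,a), path(a,f)
round 2: derive path(j,a) via R1 from path(j,b), path(b,a)
round 3: derive path(j,f) via R1 from path(j,a), path(a,f)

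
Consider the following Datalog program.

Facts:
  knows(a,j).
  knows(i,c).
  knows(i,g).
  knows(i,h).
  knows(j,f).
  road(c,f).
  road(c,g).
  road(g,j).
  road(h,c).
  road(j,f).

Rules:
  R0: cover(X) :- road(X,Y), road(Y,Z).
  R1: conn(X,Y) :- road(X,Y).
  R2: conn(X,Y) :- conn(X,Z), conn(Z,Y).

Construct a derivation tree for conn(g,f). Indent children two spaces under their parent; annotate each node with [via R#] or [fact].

round 1: derive conn(c,f) via R1 from road(c,f)
round 1: derive conn(c,g) via R1 from road(c,g)
round 1: derive conn(g,j) via R1 from road(g,j)
round 1: derive conn(h,c) via R1 from road(h,c)
round 1: derive conn(j,f) via R1 from road(j,f)
round 2: derive conn(c,j) via R2 from conn(c,g), conn(g,j)
round 2: derive conn(g,f) via R2 from conn(g,j), conn(j,f)
round 2: derive conn(h,f) via R2 from conn(h,c), conn(c,f)
round 2: derive conn(h,g) via R2 from conn(h,c), conn(c,g)
round 3: derive conn(h,j) via R2 from conn(h,c), conn(c,j)

conn(g,f)  [via R2]
  conn(g,j)  [via R1]
    road(g,j)  [fact]
  conn(j,f)  [via R1]
    road(j,f)  [fact]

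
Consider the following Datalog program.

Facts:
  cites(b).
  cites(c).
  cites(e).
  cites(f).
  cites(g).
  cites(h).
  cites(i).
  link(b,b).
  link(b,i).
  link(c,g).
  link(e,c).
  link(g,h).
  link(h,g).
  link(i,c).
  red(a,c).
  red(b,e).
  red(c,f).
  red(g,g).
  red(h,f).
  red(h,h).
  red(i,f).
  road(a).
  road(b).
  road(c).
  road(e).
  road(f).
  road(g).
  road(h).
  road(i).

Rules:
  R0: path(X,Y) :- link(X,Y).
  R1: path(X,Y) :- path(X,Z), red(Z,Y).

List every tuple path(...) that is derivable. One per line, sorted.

round 1: derive path(b,b) via R0 from link(b,b)
round 1: derive path(b,i) via R0 from link(b,i)
round 1: derive path(c,g) via R0 from link(c,g)
round 1: derive path(e,c) via R0 from link(e,c)
round 1: derive path(g,h) via R0 from link(g,h)
round 1: derive path(h,g) via R0 from link(h,g)
round 1: derive path(i,c) via R0 from link(i,c)
round 2: derive path(b,e) via R1 from path(b,b), red(b,e)
round 2: derive path(b,f) via R1 from path(b,i), red(i,f)
round 2: derive path(e,f) via R1 from path(e,c), red(c,f)
round 2: derive path(g,f) via R1 from path(g,h), red(h,f)
round 2: derive path(i,f) via R1 from path(i,c), red(c,f)

path(b,b)
path(b,e)
path(b,f)
path(b,i)
path(c,g)
path(e,c)
path(e,f)
path(g,f)
path(g,h)
path(h,g)
path(i,c)
path(i,f)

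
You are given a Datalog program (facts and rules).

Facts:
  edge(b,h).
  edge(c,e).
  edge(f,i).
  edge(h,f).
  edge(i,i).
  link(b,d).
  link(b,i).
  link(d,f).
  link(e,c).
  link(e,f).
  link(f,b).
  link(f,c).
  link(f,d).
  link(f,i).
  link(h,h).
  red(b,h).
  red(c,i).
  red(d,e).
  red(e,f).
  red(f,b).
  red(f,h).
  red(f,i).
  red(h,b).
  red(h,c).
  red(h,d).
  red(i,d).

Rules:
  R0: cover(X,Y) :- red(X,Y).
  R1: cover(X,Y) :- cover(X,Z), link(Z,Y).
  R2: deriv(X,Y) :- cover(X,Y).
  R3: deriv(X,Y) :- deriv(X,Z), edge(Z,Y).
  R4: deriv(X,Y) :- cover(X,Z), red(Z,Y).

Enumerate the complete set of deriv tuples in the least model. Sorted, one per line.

round 1: derive cover(b,h) via R0 from red(b,h)
round 1: derive cover(c,i) via R0 from red(c,i)
round 1: derive cover(d,e) via R0 from red(d,e)
round 1: derive cover(e,f) via R0 from red(e,f)
round 1: derive cover(f,b) via R0 from red(f,b)
round 1: derive cover(f,h) via R0 from red(f,h)
round 1: derive cover(f,i) via R0 from red(f,i)
round 1: derive cover(h,b) via R0 from red(h,b)
round 1: derive cover(h,c) via R0 from red(h,c)
round 1: derive cover(h,d) via R0 from red(h,d)
round 1: derive cover(i,d) via R0 from red(i,d)
round 2: derive cover(d,c) via R1 from cover(d,e), link(e,c)
round 2: derive cover(d,f) via R1 from cover(d,e), link(e,f)
round 2: derive cover(e,b) via R1 from cover(e,f), link(f,b)
round 2: derive cover(e,c) via R1 from cover(e,f), link(f,c)
round 2: derive cover(e,d) via R1 from cover(e,f), link(f,d)
round 2: derive cover(e,i) via R1 from cover(e,f), link(f,i)
round 2: derive cover(f,d) via R1 from cover(f,b), link(b,d)
round 2: derive cover(h,f) via R1 from cover(h,d), link(d,f)
round 2: derive cover(h,i) via R1 from cover(h,b), link(b,i)
round 2: derive cover(i,f) via R1 from cover(i,d), link(d,f)
round 2: derive deriv(b,h) via R2 from cover(b,h)
round 2: derive deriv(c,i) via R2 from cover(c,i)
round 2: derive deriv(d,e) via R2 from cover(d,e)
round 2: derive deriv(e,f) via R2 from cover(e,f)
round 2: derive deriv(f,b) via R2 from cover(f,b)
round 2: derive deriv(f,h) via R2 from cover(f,h)
round 2: derive deriv(f,i) via R2 from cover(f,i)
round 2: derive deriv(h,b) via R2 from cover(h,b)
round 2: derive deriv(h,c) via R2 from cover(h,c)
round 2: derive deriv(h,d) via R2 from cover(h,d)
round 2: derive deriv(i,d) via R2 from cover(i,d)
round 2: derive deriv(b,b) via R4 from cover(b,h), red(h,b)
round 2: derive deriv(b,c) via R4 from cover(b,h), red(h,c)
round 2: derive deriv(b,d) via R4 from cover(b,h), red(h,d)
round 2: derive deriv(c,d) via R4 from cover(c,i), red(i,d)
round 2: derive deriv(d,f) via R4 from cover(d,e), red(e,f)
round 2: derive deriv(e,b) via R4 from cover(e,f), red(f,b)
round 2: derive deriv(e,h) via R4 from cover(e,f), red(f,h)
round 2: derive deriv(e,i) via R4 from cover(e,f), red(f,i)
round 2: derive deriv(f,c) via R4 from cover(f,h), red(h,c)
round 2: derive deriv(f,d) via R4 from cover(f,h), red(h,d)
round 2: derive deriv(h,e) via R4 from cover(h,d), red(d,e)
round 2: derive deriv(h,h) via R4 from cover(h,b), red(b,h)
round 2: derive deriv(h,i) via R4 from cover(h,c), red(c,i)
round 2: derive deriv(i,e) via R4 from cover(i,d), red(d,e)
round 3: derive cover(d,b) via R1 from cover(d,f), link(f,b)
round 3: derive cover(d,d) via R1 from cover(d,f), link(f,d)
round 3: derive cover(d,i) via R1 from cover(d,f), link(f,i)
round 3: derive cover(f,f) via R1 from cover(f,d), link(d,f)
round 3: derive cover(i,b) via R1 from cover(i,f), link(f,b)
round 3: derive cover(i,c) via R1 from cover(i,f), link(f,c)
round 3: derive cover(i,i) via R1 from cover(i,f), link(f,i)
round 3: derive deriv(d,c) via R2 from cover(d,c)
round 3: derive deriv(e,c) via R2 from cover(e,c)
round 3: derive deriv(e,d) via R2 from cover(e,d)
round 3: derive deriv(h,f) via R2 from cover(h,f)
round 3: derive deriv(i,f) via R2 from cover(i,f)
round 3: derive deriv(b,e) via R3 from deriv(b,c), edge(c,e)
round 3: derive deriv(b,f) via R3 from deriv(b,h), edge(h,f)
round 3: derive deriv(d,i) via R3 from deriv(d,f), edge(f,i)
round 3: derive deriv(f,e) via R3 from deriv(f,c), edge(c,e)
round 3: derive deriv(f,f) via R3 from deriv(f,h), edge(h,f)
round 3: derive deriv(d,b) via R4 from cover(d,f), red(f,b)
round 3: derive deriv(d,h) via R4 from cover(d,f), red(f,h)
round 3: derive deriv(e,e) via R4 from cover(e,d), red(d,e)
round 3: derive deriv(i,b) via R4 from cover(i,f), red(f,b)
round 3: derive deriv(i,h) via R4 from cover(i,f), red(f,h)
round 3: derive deriv(i,i) via R4 from cover(i,f), red(f,i)
round 4: derive cover(f,c) via R1 from cover(f,f), link(f,c)
round 4: derive deriv(d,d) via R2 from cover(d,d)
round 4: derive deriv(i,c) via R2 from cover(i,c)
round 4: derive deriv(b,i) via R3 from deriv(b,f), edge(f,i)

deriv(b,b)
deriv(b,c)
deriv(b,d)
deriv(b,e)
deriv(b,f)
deriv(b,h)
deriv(b,i)
deriv(c,d)
deriv(c,i)
deriv(d,b)
deriv(d,c)
deriv(d,d)
deriv(d,e)
deriv(d,f)
deriv(d,h)
deriv(d,i)
deriv(e,b)
deriv(e,c)
deriv(e,d)
deriv(e,e)
deriv(e,f)
deriv(e,h)
deriv(e,i)
deriv(f,b)
deriv(f,c)
deriv(f,d)
deriv(f,e)
deriv(f,f)
deriv(f,h)
deriv(f,i)
deriv(h,b)
deriv(h,c)
deriv(h,d)
deriv(h,e)
deriv(h,f)
deriv(h,h)
deriv(h,i)
deriv(i,b)
deriv(i,c)
deriv(i,d)
deriv(i,e)
deriv(i,f)
deriv(i,h)
deriv(i,i)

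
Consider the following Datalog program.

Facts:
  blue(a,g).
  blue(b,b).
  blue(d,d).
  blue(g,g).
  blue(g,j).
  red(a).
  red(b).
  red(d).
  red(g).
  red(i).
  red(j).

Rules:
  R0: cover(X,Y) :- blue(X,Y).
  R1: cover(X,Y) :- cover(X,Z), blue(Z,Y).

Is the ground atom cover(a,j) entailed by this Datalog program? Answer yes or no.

yes

round 1: derive cover(a,g) via R0 from blue(a,g)
round 1: derive cover(b,b) via R0 from blue(b,b)
round 1: derive cover(d,d) via R0 from blue(d,d)
round 1: derive cover(g,g) via R0 from blue(g,g)
round 1: derive cover(g,j) via R0 from blue(g,j)
round 2: derive cover(a,j) via R1 from cover(a,g), blue(g,j)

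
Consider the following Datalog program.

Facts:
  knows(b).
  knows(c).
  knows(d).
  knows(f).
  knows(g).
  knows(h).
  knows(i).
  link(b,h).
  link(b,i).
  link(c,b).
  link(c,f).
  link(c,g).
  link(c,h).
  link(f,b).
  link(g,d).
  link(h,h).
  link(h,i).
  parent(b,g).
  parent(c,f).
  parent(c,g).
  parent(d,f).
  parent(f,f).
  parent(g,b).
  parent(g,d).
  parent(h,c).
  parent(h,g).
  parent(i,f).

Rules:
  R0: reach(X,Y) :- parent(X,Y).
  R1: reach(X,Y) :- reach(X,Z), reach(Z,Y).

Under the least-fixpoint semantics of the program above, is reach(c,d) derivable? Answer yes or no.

yes

round 1: derive reach(b,g) via R0 from parent(b,g)
round 1: derive reach(c,f) via R0 from parent(c,f)
round 1: derive reach(c,g) via R0 from parent(c,g)
round 1: derive reach(d,f) via R0 from parent(d,f)
round 1: derive reach(f,f) via R0 from parent(f,f)
round 1: derive reach(g,b) via R0 from parent(g,b)
round 1: derive reach(g,d) via R0 from parent(g,d)
round 1: derive reach(h,c) via R0 from parent(h,c)
round 1: derive reach(h,g) via R0 from parent(h,g)
round 1: derive reach(i,f) via R0 from parent(i,f)
round 2: derive reach(b,b) via R1 from reach(b,g), reach(g,b)
round 2: derive reach(b,d) via R1 from reach(b,g), reach(g,d)
round 2: derive reach(c,b) via R1 from reach(c,g), reach(g,b)
round 2: derive reach(c,d) via R1 from reach(c,g), reach(g,d)
round 2: derive reach(g,f) via R1 from reach(g,d), reach(d,f)
round 2: derive reach(g,g) via R1 from reach(g,b), reach(b,g)
round 2: derive reach(h,b) via R1 from reach(h,g), reach(g,b)
round 2: derive reach(h,d) via R1 from reach(h,g), reach(g,d)
round 2: derive reach(h,f) via R1 from reach(h,c), reach(c,f)
round 3: derive reach(b,f) via R1 from reach(b,d), reach(d,f)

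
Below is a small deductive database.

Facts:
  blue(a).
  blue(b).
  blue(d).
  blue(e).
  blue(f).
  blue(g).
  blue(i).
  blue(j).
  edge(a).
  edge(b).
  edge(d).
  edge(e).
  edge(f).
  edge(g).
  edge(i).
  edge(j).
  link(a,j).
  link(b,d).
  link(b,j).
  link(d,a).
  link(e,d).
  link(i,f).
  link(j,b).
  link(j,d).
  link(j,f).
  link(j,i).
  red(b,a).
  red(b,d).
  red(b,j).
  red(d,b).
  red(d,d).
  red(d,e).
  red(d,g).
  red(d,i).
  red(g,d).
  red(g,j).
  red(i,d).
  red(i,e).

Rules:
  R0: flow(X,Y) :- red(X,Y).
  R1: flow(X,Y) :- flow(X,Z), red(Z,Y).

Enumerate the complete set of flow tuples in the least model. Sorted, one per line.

round 1: derive flow(b,a) via R0 from red(b,a)
round 1: derive flow(b,d) via R0 from red(b,d)
round 1: derive flow(b,j) via R0 from red(b,j)
round 1: derive flow(d,b) via R0 from red(d,b)
round 1: derive flow(d,d) via R0 from red(d,d)
round 1: derive flow(d,e) via R0 from red(d,e)
round 1: derive flow(d,g) via R0 from red(d,g)
round 1: derive flow(d,i) via R0 from red(d,i)
round 1: derive flow(g,d) via R0 from red(g,d)
round 1: derive flow(g,j) via R0 from red(g,j)
round 1: derive flow(i,d) via R0 from red(i,d)
round 1: derive flow(i,e) via R0 from red(i,e)
round 2: derive flow(b,b) via R1 from flow(b,d), red(d,b)
round 2: derive flow(b,e) via R1 from flow(b,d), red(d,e)
round 2: derive flow(b,g) via R1 from flow(b,d), red(d,g)
round 2: derive flow(b,i) via R1 from flow(b,d), red(d,i)
round 2: derive flow(d,a) via R1 from flow(d,b), red(b,a)
round 2: derive flow(d,j) via R1 from flow(d,b), red(b,j)
round 2: derive flow(g,b) via R1 from flow(g,d), red(d,b)
round 2: derive flow(g,e) via R1 from flow(g,d), red(d,e)
round 2: derive flow(g,g) via R1 from flow(g,d), red(d,g)
round 2: derive flow(g,i) via R1 from flow(g,d), red(d,i)
round 2: derive flow(i,b) via R1 from flow(i,d), red(d,b)
round 2: derive flow(i,g) via R1 from flow(i,d), red(d,g)
round 2: derive flow(i,i) via R1 from flow(i,d), red(d,i)
round 3: derive flow(g,a) via R1 from flow(g,b), red(b,a)
round 3: derive flow(i,a) via R1 from flow(i,b), red(b,a)
round 3: derive flow(i,j) via R1 from flow(i,b), red(b,j)

flow(b,a)
flow(b,b)
flow(b,d)
flow(b,e)
flow(b,g)
flow(b,i)
flow(b,j)
flow(d,a)
flow(d,b)
flow(d,d)
flow(d,e)
flow(d,g)
flow(d,i)
flow(d,j)
flow(g,a)
flow(g,b)
flow(g,d)
flow(g,e)
flow(g,g)
flow(g,i)
flow(g,j)
flow(i,a)
flow(i,b)
flow(i,d)
flow(i,e)
flow(i,g)
flow(i,i)
flow(i,j)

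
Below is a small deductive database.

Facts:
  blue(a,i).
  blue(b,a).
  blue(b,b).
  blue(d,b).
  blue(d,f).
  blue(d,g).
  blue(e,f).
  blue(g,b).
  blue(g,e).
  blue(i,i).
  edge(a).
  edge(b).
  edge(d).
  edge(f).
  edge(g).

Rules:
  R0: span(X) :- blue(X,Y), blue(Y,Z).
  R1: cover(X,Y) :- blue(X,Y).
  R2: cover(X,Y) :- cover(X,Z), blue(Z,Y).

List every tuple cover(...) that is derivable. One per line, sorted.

round 1: derive cover(a,i) via R1 from blue(a,i)
round 1: derive cover(b,a) via R1 from blue(b,a)
round 1: derive cover(b,b) via R1 from blue(b,b)
round 1: derive cover(d,b) via R1 from blue(d,b)
round 1: derive cover(d,f) via R1 from blue(d,f)
round 1: derive cover(d,g) via R1 from blue(d,g)
round 1: derive cover(e,f) via R1 from blue(e,f)
round 1: derive cover(g,b) via R1 from blue(g,b)
round 1: derive cover(g,e) via R1 from blue(g,e)
round 1: derive cover(i,i) via R1 from blue(i,i)
round 2: derive cover(b,i) via R2 from cover(b,a), blue(a,i)
round 2: derive cover(d,a) via R2 from cover(d,b), blue(b,a)
round 2: derive cover(d,e) via R2 from cover(d,g), blue(g,e)
round 2: derive cover(g,a) via R2 from cover(g,b), blue(b,a)
round 2: derive cover(g,f) via R2 from cover(g,e), blue(e,f)
round 3: derive cover(d,i) via R2 from cover(d,a), blue(a,i)
round 3: derive cover(g,i) via R2 from cover(g,a), blue(a,i)

cover(a,i)
cover(b,a)
cover(b,b)
cover(b,i)
cover(d,a)
cover(d,b)
cover(d,e)
cover(d,f)
cover(d,g)
cover(d,i)
cover(e,f)
cover(g,a)
cover(g,b)
cover(g,e)
cover(g,f)
cover(g,i)
cover(i,i)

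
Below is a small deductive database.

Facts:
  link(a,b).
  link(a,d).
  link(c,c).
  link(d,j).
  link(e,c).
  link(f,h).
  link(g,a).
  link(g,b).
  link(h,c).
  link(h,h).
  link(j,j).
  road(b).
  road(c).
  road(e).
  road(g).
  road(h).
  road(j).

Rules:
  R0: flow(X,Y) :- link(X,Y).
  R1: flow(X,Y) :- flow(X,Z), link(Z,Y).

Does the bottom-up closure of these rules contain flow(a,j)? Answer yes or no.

yes

round 1: derive flow(a,b) via R0 from link(a,b)
round 1: derive flow(a,d) via R0 from link(a,d)
round 1: derive flow(c,c) via R0 from link(c,c)
round 1: derive flow(d,j) via R0 from link(d,j)
round 1: derive flow(e,c) via R0 from link(e,c)
round 1: derive flow(f,h) via R0 from link(f,h)
round 1: derive flow(g,a) via R0 from link(g,a)
round 1: derive flow(g,b) via R0 from link(g,b)
round 1: derive flow(h,c) via R0 from link(h,c)
round 1: derive flow(h,h) via R0 from link(h,h)
round 1: derive flow(j,j) via R0 from link(j,j)
round 2: derive flow(a,j) via R1 from flow(a,d), link(d,j)
round 2: derive flow(f,c) via R1 from flow(f,h), link(h,c)
round 2: derive flow(g,d) via R1 from flow(g,a), link(a,d)
round 3: derive flow(g,j) via R1 from flow(g,d), link(d,j)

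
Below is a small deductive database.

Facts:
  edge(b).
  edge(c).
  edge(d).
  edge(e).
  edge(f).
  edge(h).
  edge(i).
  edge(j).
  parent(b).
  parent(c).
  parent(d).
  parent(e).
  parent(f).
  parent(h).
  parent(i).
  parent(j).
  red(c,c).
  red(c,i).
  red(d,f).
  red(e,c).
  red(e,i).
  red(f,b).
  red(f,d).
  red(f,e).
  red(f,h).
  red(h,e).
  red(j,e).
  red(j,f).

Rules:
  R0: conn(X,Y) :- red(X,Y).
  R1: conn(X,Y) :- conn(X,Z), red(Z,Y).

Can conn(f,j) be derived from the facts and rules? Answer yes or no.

round 1: derive conn(c,c) via R0 from red(c,c)
round 1: derive conn(c,i) via R0 from red(c,i)
round 1: derive conn(d,f) via R0 from red(d,f)
round 1: derive conn(e,c) via R0 from red(e,c)
round 1: derive conn(e,i) via R0 from red(e,i)
round 1: derive conn(f,b) via R0 from red(f,b)
round 1: derive conn(f,d) via R0 from red(f,d)
round 1: derive conn(f,e) via R0 from red(f,e)
round 1: derive conn(f,h) via R0 from red(f,h)
round 1: derive conn(h,e) via R0 from red(h,e)
round 1: derive conn(j,e) via R0 from red(j,e)
round 1: derive conn(j,f) via R0 from red(j,f)
round 2: derive conn(d,b) via R1 from conn(d,f), red(f,b)
round 2: derive conn(d,d) via R1 from conn(d,f), red(f,d)
round 2: derive conn(d,e) via R1 from conn(d,f), red(f,e)
round 2: derive conn(d,h) via R1 from conn(d,f), red(f,h)
round 2: derive conn(f,c) via R1 from conn(f,e), red(e,c)
round 2: derive conn(f,f) via R1 from conn(f,d), red(d,f)
round 2: derive conn(f,i) via R1 from conn(f,e), red(e,i)
round 2: derive conn(h,c) via R1 from conn(h,e), red(e,c)
round 2: derive conn(h,i) via R1 from conn(h,e), red(e,i)
round 2: derive conn(j,b) via R1 from conn(j,f), red(f,b)
round 2: derive conn(j,c) via R1 from conn(j,e), red(e,c)
round 2: derive conn(j,d) via R1 from conn(j,f), red(f,d)
round 2: derive conn(j,h) via R1 from conn(j,f), red(f,h)
round 2: derive conn(j,i) via R1 from conn(j,e), red(e,i)
round 3: derive conn(d,c) via R1 from conn(d,e), red(e,c)
round 3: derive conn(d,i) via R1 from conn(d,e), red(e,i)

no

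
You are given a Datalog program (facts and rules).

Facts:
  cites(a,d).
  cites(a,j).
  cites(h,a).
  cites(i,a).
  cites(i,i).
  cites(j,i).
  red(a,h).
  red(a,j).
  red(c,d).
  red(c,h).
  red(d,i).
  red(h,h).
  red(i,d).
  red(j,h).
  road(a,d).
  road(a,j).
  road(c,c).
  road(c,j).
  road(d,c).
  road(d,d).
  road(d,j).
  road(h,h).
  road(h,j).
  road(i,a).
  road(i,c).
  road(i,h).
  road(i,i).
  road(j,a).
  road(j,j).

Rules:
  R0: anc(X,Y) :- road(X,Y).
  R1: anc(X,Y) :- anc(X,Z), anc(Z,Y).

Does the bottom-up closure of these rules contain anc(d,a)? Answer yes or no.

round 1: derive anc(a,d) via R0 from road(a,d)
round 1: derive anc(a,j) via R0 from road(a,j)
round 1: derive anc(c,c) via R0 from road(c,c)
round 1: derive anc(c,j) via R0 from road(c,j)
round 1: derive anc(d,c) via R0 from road(d,c)
round 1: derive anc(d,d) via R0 from road(d,d)
round 1: derive anc(d,j) via R0 from road(d,j)
round 1: derive anc(h,h) via R0 from road(h,h)
round 1: derive anc(h,j) via R0 from road(h,j)
round 1: derive anc(i,a) via R0 from road(i,a)
round 1: derive anc(i,c) via R0 from road(i,c)
round 1: derive anc(i,h) via R0 from road(i,h)
round 1: derive anc(i,i) via R0 from road(i,i)
round 1: derive anc(j,a) via R0 from road(j,a)
round 1: derive anc(j,j) via R0 from road(j,j)
round 2: derive anc(a,a) via R1 from anc(a,j), anc(j,a)
round 2: derive anc(a,c) via R1 from anc(a,d), anc(d,c)
round 2: derive anc(c,a) via R1 from anc(c,j), anc(j,a)
round 2: derive anc(d,a) via R1 from anc(d,j), anc(j,a)
round 2: derive anc(h,a) via R1 from anc(h,j), anc(j,a)
round 2: derive anc(i,d) via R1 from anc(i,a), anc(a,d)
round 2: derive anc(i,j) via R1 from anc(i,a), anc(a,j)
round 2: derive anc(j,d) via R1 from anc(j,a), anc(a,d)
round 3: derive anc(c,d) via R1 from anc(c,a), anc(a,d)
round 3: derive anc(h,c) via R1 from anc(h,a), anc(a,c)
round 3: derive anc(h,d) via R1 from anc(h,a), anc(a,d)
round 3: derive anc(j,c) via R1 from anc(j,a), anc(a,c)

yes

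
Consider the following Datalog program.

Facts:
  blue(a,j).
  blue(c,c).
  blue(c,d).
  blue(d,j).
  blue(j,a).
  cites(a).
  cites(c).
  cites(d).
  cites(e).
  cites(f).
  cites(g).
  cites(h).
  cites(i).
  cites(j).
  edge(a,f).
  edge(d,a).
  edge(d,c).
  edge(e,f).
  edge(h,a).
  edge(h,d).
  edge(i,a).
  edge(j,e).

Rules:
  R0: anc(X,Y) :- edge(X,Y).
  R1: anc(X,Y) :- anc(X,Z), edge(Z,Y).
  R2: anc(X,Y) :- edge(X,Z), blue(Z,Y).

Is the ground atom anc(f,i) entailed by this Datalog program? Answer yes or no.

round 1: derive anc(a,f) via R0 from edge(a,f)
round 1: derive anc(d,a) via R0 from edge(d,a)
round 1: derive anc(d,c) via R0 from edge(d,c)
round 1: derive anc(e,f) via R0 from edge(e,f)
round 1: derive anc(h,a) via R0 from edge(h,a)
round 1: derive anc(h,d) via R0 from edge(h,d)
round 1: derive anc(i,a) via R0 from edge(i,a)
round 1: derive anc(j,e) via R0 from edge(j,e)
round 1: derive anc(d,d) via R2 from edge(d,c), blue(c,d)
round 1: derive anc(d,j) via R2 from edge(d,a), blue(a,j)
round 1: derive anc(h,j) via R2 from edge(h,a), blue(a,j)
round 1: derive anc(i,j) via R2 from edge(i,a), blue(a,j)
round 2: derive anc(d,e) via R1 from anc(d,j), edge(j,e)
round 2: derive anc(d,f) via R1 from anc(d,a), edge(a,f)
round 2: derive anc(h,c) via R1 from anc(h,d), edge(d,c)
round 2: derive anc(h,e) via R1 from anc(h,j), edge(j,e)
round 2: derive anc(h,f) via R1 from anc(h,a), edge(a,f)
round 2: derive anc(i,e) via R1 from anc(i,j), edge(j,e)
round 2: derive anc(i,f) via R1 from anc(i,a), edge(a,f)
round 2: derive anc(j,f) via R1 from anc(j,e), edge(e,f)

no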